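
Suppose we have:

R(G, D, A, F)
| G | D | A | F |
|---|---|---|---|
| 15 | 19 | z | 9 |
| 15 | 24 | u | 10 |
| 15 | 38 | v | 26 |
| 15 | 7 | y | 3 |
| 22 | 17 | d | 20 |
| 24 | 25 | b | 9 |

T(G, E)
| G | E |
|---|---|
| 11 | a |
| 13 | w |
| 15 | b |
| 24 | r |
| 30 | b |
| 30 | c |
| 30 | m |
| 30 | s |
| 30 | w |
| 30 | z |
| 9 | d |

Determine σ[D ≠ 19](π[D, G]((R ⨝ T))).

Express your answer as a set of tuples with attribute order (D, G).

{(24, 15), (25, 24), (38, 15), (7, 15)}

Natural join on G: {(15, 19, z, 9, b), (15, 24, u, 10, b), (15, 38, v, 26, b), (15, 7, y, 3, b), (24, 25, b, 9, r)}
Keep only column(s) D, G: {(19, 15), (24, 15), (25, 24), (38, 15), (7, 15)}
Filtering on D ≠ 19 leaves {(24, 15), (25, 24), (38, 15), (7, 15)}.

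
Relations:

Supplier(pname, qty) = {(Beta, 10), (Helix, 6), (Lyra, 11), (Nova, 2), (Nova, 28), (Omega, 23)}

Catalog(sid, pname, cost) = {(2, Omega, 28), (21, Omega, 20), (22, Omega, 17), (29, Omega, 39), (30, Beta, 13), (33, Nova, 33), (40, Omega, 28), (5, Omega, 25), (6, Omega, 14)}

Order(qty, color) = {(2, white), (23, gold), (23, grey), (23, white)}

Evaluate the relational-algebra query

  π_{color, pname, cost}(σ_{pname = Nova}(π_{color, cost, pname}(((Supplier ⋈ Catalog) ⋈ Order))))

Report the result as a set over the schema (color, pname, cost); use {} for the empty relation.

Joining Supplier and Catalog on pname yields {(Beta, 10, 30, 13), (Nova, 2, 33, 33), (Nova, 28, 33, 33), (Omega, 23, 2, 28), (Omega, 23, 21, 20), (Omega, 23, 22, 17), (Omega, 23, 29, 39), (Omega, 23, 40, 28), (Omega, 23, 5, 25), (Omega, 23, 6, 14)}.
Joining (Supplier ⋈ Catalog) and Order on qty yields {(Nova, 2, 33, 33, white), (Omega, 23, 2, 28, gold), (Omega, 23, 2, 28, grey), (Omega, 23, 2, 28, white), (Omega, 23, 21, 20, gold), (Omega, 23, 21, 20, grey), (Omega, 23, 21, 20, white), (Omega, 23, 22, 17, gold), (Omega, 23, 22, 17, grey), (Omega, 23, 22, 17, white), (Omega, 23, 29, 39, gold), (Omega, 23, 29, 39, grey), (Omega, 23, 29, 39, white), (Omega, 23, 40, 28, gold), (Omega, 23, 40, 28, grey), (Omega, 23, 40, 28, white), (Omega, 23, 5, 25, gold), (Omega, 23, 5, 25, grey), (Omega, 23, 5, 25, white), (Omega, 23, 6, 14, gold), (Omega, 23, 6, 14, grey), (Omega, 23, 6, 14, white)}.
π[color, cost, pname]: project onto (color, cost, pname) (3 duplicate(s) eliminated) → {(gold, 14, Omega), (gold, 17, Omega), (gold, 20, Omega), (gold, 25, Omega), (gold, 28, Omega), (gold, 39, Omega), (grey, 14, Omega), (grey, 17, Omega), (grey, 20, Omega), (grey, 25, Omega), (grey, 28, Omega), (grey, 39, Omega), (white, 14, Omega), (white, 17, Omega), (white, 20, Omega), (white, 25, Omega), (white, 28, Omega), (white, 33, Nova), (white, 39, Omega)}
Apply σ_{pname = Nova}; surviving tuples: {(white, 33, Nova)}
π[color, pname, cost]: project onto (color, pname, cost) → {(white, Nova, 33)}

{(white, Nova, 33)}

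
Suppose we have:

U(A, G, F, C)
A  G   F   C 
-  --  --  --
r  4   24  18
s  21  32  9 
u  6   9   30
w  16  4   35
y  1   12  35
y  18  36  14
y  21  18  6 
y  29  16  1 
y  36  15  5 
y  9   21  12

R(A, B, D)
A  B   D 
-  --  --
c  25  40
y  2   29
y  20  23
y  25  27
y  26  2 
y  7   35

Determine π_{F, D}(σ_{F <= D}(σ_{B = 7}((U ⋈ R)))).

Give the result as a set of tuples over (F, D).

{(12, 35), (15, 35), (16, 35), (18, 35), (21, 35)}

U ⋈ R (natural join on A): {(y, 1, 12, 35, 2, 29), (y, 1, 12, 35, 20, 23), (y, 1, 12, 35, 25, 27), (y, 1, 12, 35, 26, 2), (y, 1, 12, 35, 7, 35), (y, 18, 36, 14, 2, 29), (y, 18, 36, 14, 20, 23), (y, 18, 36, 14, 25, 27), (y, 18, 36, 14, 26, 2), (y, 18, 36, 14, 7, 35), (y, 21, 18, 6, 2, 29), (y, 21, 18, 6, 20, 23), (y, 21, 18, 6, 25, 27), (y, 21, 18, 6, 26, 2), (y, 21, 18, 6, 7, 35), (y, 29, 16, 1, 2, 29), (y, 29, 16, 1, 20, 23), (y, 29, 16, 1, 25, 27), (y, 29, 16, 1, 26, 2), (y, 29, 16, 1, 7, 35), (y, 36, 15, 5, 2, 29), (y, 36, 15, 5, 20, 23), (y, 36, 15, 5, 25, 27), (y, 36, 15, 5, 26, 2), (y, 36, 15, 5, 7, 35), (y, 9, 21, 12, 2, 29), (y, 9, 21, 12, 20, 23), (y, 9, 21, 12, 25, 27), (y, 9, 21, 12, 26, 2), (y, 9, 21, 12, 7, 35)}
Selection B = 7: {(y, 1, 12, 35, 7, 35), (y, 18, 36, 14, 7, 35), (y, 21, 18, 6, 7, 35), (y, 29, 16, 1, 7, 35), (y, 36, 15, 5, 7, 35), (y, 9, 21, 12, 7, 35)}
Selection F <= D: {(y, 1, 12, 35, 7, 35), (y, 21, 18, 6, 7, 35), (y, 29, 16, 1, 7, 35), (y, 36, 15, 5, 7, 35), (y, 9, 21, 12, 7, 35)}
Projecting to F, D: {(12, 35), (15, 35), (16, 35), (18, 35), (21, 35)}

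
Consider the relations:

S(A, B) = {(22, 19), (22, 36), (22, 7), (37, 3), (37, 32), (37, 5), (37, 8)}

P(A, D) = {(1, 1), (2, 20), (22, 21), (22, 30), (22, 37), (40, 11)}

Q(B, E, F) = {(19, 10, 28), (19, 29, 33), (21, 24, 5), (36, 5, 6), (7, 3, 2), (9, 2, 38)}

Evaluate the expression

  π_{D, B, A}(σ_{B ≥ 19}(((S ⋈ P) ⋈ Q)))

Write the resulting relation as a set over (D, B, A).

{(21, 19, 22), (21, 36, 22), (30, 19, 22), (30, 36, 22), (37, 19, 22), (37, 36, 22)}

Joining S and P on A yields {(22, 19, 21), (22, 19, 30), (22, 19, 37), (22, 36, 21), (22, 36, 30), (22, 36, 37), (22, 7, 21), (22, 7, 30), (22, 7, 37)}.
Joining (S ⋈ P) and Q on B yields {(22, 19, 21, 10, 28), (22, 19, 21, 29, 33), (22, 19, 30, 10, 28), (22, 19, 30, 29, 33), (22, 19, 37, 10, 28), (22, 19, 37, 29, 33), (22, 36, 21, 5, 6), (22, 36, 30, 5, 6), (22, 36, 37, 5, 6), (22, 7, 21, 3, 2), (22, 7, 30, 3, 2), (22, 7, 37, 3, 2)}.
Apply σ_{B ≥ 19}; surviving tuples: {(22, 19, 21, 10, 28), (22, 19, 21, 29, 33), (22, 19, 30, 10, 28), (22, 19, 30, 29, 33), (22, 19, 37, 10, 28), (22, 19, 37, 29, 33), (22, 36, 21, 5, 6), (22, 36, 30, 5, 6), (22, 36, 37, 5, 6)}
Projecting to D, B, A (3 duplicate(s) eliminated): {(21, 19, 22), (21, 36, 22), (30, 19, 22), (30, 36, 22), (37, 19, 22), (37, 36, 22)}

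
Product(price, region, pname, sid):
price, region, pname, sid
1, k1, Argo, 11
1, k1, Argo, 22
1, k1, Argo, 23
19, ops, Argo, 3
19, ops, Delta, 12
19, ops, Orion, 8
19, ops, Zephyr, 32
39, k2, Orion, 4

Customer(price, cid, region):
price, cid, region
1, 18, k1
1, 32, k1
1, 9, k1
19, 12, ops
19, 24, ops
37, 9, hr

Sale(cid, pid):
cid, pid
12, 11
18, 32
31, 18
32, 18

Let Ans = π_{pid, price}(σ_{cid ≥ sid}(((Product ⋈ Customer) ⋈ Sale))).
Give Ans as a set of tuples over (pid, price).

Joining Product and Customer on price, region yields {(1, k1, Argo, 11, 18), (1, k1, Argo, 11, 32), (1, k1, Argo, 11, 9), (1, k1, Argo, 22, 18), (1, k1, Argo, 22, 32), (1, k1, Argo, 22, 9), (1, k1, Argo, 23, 18), (1, k1, Argo, 23, 32), (1, k1, Argo, 23, 9), (19, ops, Argo, 3, 12), (19, ops, Argo, 3, 24), (19, ops, Delta, 12, 12), (19, ops, Delta, 12, 24), (19, ops, Orion, 8, 12), (19, ops, Orion, 8, 24), (19, ops, Zephyr, 32, 12), (19, ops, Zephyr, 32, 24)}.
Joining (Product ⋈ Customer) and Sale on cid yields {(1, k1, Argo, 11, 18, 32), (1, k1, Argo, 11, 32, 18), (1, k1, Argo, 22, 18, 32), (1, k1, Argo, 22, 32, 18), (1, k1, Argo, 23, 18, 32), (1, k1, Argo, 23, 32, 18), (19, ops, Argo, 3, 12, 11), (19, ops, Delta, 12, 12, 11), (19, ops, Orion, 8, 12, 11), (19, ops, Zephyr, 32, 12, 11)}.
Selection cid ≥ sid: {(1, k1, Argo, 11, 18, 32), (1, k1, Argo, 11, 32, 18), (1, k1, Argo, 22, 32, 18), (1, k1, Argo, 23, 32, 18), (19, ops, Argo, 3, 12, 11), (19, ops, Delta, 12, 12, 11), (19, ops, Orion, 8, 12, 11)}
Keep only column(s) pid, price (4 duplicate(s) eliminated): {(11, 19), (18, 1), (32, 1)}

{(11, 19), (18, 1), (32, 1)}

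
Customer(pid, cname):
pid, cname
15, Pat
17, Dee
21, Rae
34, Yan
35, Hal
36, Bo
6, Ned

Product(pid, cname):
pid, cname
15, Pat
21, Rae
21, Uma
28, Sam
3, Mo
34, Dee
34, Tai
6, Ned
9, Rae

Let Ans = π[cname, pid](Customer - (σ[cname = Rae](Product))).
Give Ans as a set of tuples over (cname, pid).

{(Bo, 36), (Dee, 17), (Hal, 35), (Ned, 6), (Pat, 15), (Yan, 34)}

Apply σ_{cname = Rae}; surviving tuples: {(21, Rae), (9, Rae)}
Difference: {(15, Pat), (17, Dee), (21, Rae), (34, Yan), (35, Hal), (36, Bo), (6, Ned)} with {(21, Rae), (9, Rae)} → {(15, Pat), (17, Dee), (34, Yan), (35, Hal), (36, Bo), (6, Ned)}
π_{cname, pid} gives {(Bo, 36), (Dee, 17), (Hal, 35), (Ned, 6), (Pat, 15), (Yan, 34)}.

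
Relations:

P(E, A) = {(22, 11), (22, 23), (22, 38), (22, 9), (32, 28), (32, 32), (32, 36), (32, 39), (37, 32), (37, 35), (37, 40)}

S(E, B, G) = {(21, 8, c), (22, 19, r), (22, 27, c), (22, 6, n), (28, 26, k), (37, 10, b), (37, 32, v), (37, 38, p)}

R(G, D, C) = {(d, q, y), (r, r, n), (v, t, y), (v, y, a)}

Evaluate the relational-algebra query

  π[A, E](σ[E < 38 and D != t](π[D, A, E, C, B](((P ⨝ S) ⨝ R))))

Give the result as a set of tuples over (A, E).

Natural join on E: {(22, 11, 19, r), (22, 11, 27, c), (22, 11, 6, n), (22, 23, 19, r), (22, 23, 27, c), (22, 23, 6, n), (22, 38, 19, r), (22, 38, 27, c), (22, 38, 6, n), (22, 9, 19, r), (22, 9, 27, c), (22, 9, 6, n), (37, 32, 10, b), (37, 32, 32, v), (37, 32, 38, p), (37, 35, 10, b), (37, 35, 32, v), (37, 35, 38, p), (37, 40, 10, b), (37, 40, 32, v), (37, 40, 38, p)}
Natural join on G: {(22, 11, 19, r, r, n), (22, 23, 19, r, r, n), (22, 38, 19, r, r, n), (22, 9, 19, r, r, n), (37, 32, 32, v, t, y), (37, 32, 32, v, y, a), (37, 35, 32, v, t, y), (37, 35, 32, v, y, a), (37, 40, 32, v, t, y), (37, 40, 32, v, y, a)}
π_{D, A, E, C, B} gives {(r, 11, 22, n, 19), (r, 23, 22, n, 19), (r, 38, 22, n, 19), (r, 9, 22, n, 19), (t, 32, 37, y, 32), (t, 35, 37, y, 32), (t, 40, 37, y, 32), (y, 32, 37, a, 32), (y, 35, 37, a, 32), (y, 40, 37, a, 32)}.
Filtering on E < 38 and D != t leaves {(r, 11, 22, n, 19), (r, 23, 22, n, 19), (r, 38, 22, n, 19), (r, 9, 22, n, 19), (y, 32, 37, a, 32), (y, 35, 37, a, 32), (y, 40, 37, a, 32)}.
π_{A, E} gives {(11, 22), (23, 22), (32, 37), (35, 37), (38, 22), (40, 37), (9, 22)}.

{(11, 22), (23, 22), (32, 37), (35, 37), (38, 22), (40, 37), (9, 22)}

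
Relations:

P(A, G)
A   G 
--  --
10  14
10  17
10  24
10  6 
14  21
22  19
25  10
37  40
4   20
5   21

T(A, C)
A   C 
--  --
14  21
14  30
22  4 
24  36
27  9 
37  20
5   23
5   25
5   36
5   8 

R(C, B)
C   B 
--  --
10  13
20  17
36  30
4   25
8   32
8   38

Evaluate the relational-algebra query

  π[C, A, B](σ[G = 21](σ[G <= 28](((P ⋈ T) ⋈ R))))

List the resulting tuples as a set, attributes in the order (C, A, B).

Joining P and T on A yields {(14, 21, 21), (14, 21, 30), (22, 19, 4), (37, 40, 20), (5, 21, 23), (5, 21, 25), (5, 21, 36), (5, 21, 8)}.
Joining (P ⋈ T) and R on C yields {(22, 19, 4, 25), (37, 40, 20, 17), (5, 21, 36, 30), (5, 21, 8, 32), (5, 21, 8, 38)}.
Apply σ_{G <= 28}; surviving tuples: {(22, 19, 4, 25), (5, 21, 36, 30), (5, 21, 8, 32), (5, 21, 8, 38)}
Apply σ_{G = 21}; surviving tuples: {(5, 21, 36, 30), (5, 21, 8, 32), (5, 21, 8, 38)}
Projecting to C, A, B: {(36, 5, 30), (8, 5, 32), (8, 5, 38)}

{(36, 5, 30), (8, 5, 32), (8, 5, 38)}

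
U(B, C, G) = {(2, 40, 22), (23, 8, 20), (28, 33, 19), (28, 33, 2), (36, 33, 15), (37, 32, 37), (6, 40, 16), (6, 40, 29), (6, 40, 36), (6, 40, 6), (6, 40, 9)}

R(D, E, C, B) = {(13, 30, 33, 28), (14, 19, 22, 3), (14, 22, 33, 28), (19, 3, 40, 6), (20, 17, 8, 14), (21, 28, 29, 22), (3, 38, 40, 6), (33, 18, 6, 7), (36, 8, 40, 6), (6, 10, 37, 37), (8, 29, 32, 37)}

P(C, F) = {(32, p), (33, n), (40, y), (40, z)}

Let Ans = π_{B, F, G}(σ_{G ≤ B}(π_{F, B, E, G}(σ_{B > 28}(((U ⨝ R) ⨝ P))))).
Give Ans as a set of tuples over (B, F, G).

{(37, p, 37)}

Joining U and R on B, C yields {(28, 33, 19, 13, 30), (28, 33, 19, 14, 22), (28, 33, 2, 13, 30), (28, 33, 2, 14, 22), (37, 32, 37, 8, 29), (6, 40, 16, 19, 3), (6, 40, 16, 3, 38), (6, 40, 16, 36, 8), (6, 40, 29, 19, 3), (6, 40, 29, 3, 38), (6, 40, 29, 36, 8), (6, 40, 36, 19, 3), (6, 40, 36, 3, 38), (6, 40, 36, 36, 8), (6, 40, 6, 19, 3), (6, 40, 6, 3, 38), (6, 40, 6, 36, 8), (6, 40, 9, 19, 3), (6, 40, 9, 3, 38), (6, 40, 9, 36, 8)}.
Joining (U ⨝ R) and P on C yields {(28, 33, 19, 13, 30, n), (28, 33, 19, 14, 22, n), (28, 33, 2, 13, 30, n), (28, 33, 2, 14, 22, n), (37, 32, 37, 8, 29, p), (6, 40, 16, 19, 3, y), (6, 40, 16, 19, 3, z), (6, 40, 16, 3, 38, y), (6, 40, 16, 3, 38, z), (6, 40, 16, 36, 8, y), (6, 40, 16, 36, 8, z), (6, 40, 29, 19, 3, y), (6, 40, 29, 19, 3, z), (6, 40, 29, 3, 38, y), (6, 40, 29, 3, 38, z), (6, 40, 29, 36, 8, y), (6, 40, 29, 36, 8, z), (6, 40, 36, 19, 3, y), (6, 40, 36, 19, 3, z), (6, 40, 36, 3, 38, y), (6, 40, 36, 3, 38, z), (6, 40, 36, 36, 8, y), (6, 40, 36, 36, 8, z), (6, 40, 6, 19, 3, y), (6, 40, 6, 19, 3, z), (6, 40, 6, 3, 38, y), (6, 40, 6, 3, 38, z), (6, 40, 6, 36, 8, y), (6, 40, 6, 36, 8, z), (6, 40, 9, 19, 3, y), (6, 40, 9, 19, 3, z), (6, 40, 9, 3, 38, y), (6, 40, 9, 3, 38, z), (6, 40, 9, 36, 8, y), (6, 40, 9, 36, 8, z)}.
Apply σ_{B > 28}; surviving tuples: {(37, 32, 37, 8, 29, p)}
Projecting to F, B, E, G: {(p, 37, 29, 37)}
Apply σ_{G ≤ B}; surviving tuples: {(p, 37, 29, 37)}
Projecting to B, F, G: {(37, p, 37)}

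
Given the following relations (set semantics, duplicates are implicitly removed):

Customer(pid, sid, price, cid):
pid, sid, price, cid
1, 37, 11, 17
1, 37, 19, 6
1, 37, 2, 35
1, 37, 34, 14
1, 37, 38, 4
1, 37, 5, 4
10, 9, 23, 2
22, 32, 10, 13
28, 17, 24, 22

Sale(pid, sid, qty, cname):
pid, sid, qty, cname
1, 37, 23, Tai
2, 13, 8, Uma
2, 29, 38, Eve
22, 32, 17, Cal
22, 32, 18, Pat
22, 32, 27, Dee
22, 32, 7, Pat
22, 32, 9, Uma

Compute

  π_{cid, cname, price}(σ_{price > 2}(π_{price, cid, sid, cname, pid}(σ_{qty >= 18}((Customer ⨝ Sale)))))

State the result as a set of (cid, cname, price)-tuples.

{(13, Dee, 10), (13, Pat, 10), (14, Tai, 34), (17, Tai, 11), (4, Tai, 38), (4, Tai, 5), (6, Tai, 19)}

Joining Customer and Sale on pid, sid yields {(1, 37, 11, 17, 23, Tai), (1, 37, 19, 6, 23, Tai), (1, 37, 2, 35, 23, Tai), (1, 37, 34, 14, 23, Tai), (1, 37, 38, 4, 23, Tai), (1, 37, 5, 4, 23, Tai), (22, 32, 10, 13, 17, Cal), (22, 32, 10, 13, 18, Pat), (22, 32, 10, 13, 27, Dee), (22, 32, 10, 13, 7, Pat), (22, 32, 10, 13, 9, Uma)}.
Filtering on qty >= 18 leaves {(1, 37, 11, 17, 23, Tai), (1, 37, 19, 6, 23, Tai), (1, 37, 2, 35, 23, Tai), (1, 37, 34, 14, 23, Tai), (1, 37, 38, 4, 23, Tai), (1, 37, 5, 4, 23, Tai), (22, 32, 10, 13, 18, Pat), (22, 32, 10, 13, 27, Dee)}.
Keep only column(s) price, cid, sid, cname, pid: {(10, 13, 32, Dee, 22), (10, 13, 32, Pat, 22), (11, 17, 37, Tai, 1), (19, 6, 37, Tai, 1), (2, 35, 37, Tai, 1), (34, 14, 37, Tai, 1), (38, 4, 37, Tai, 1), (5, 4, 37, Tai, 1)}
Filtering on price > 2 leaves {(10, 13, 32, Dee, 22), (10, 13, 32, Pat, 22), (11, 17, 37, Tai, 1), (19, 6, 37, Tai, 1), (34, 14, 37, Tai, 1), (38, 4, 37, Tai, 1), (5, 4, 37, Tai, 1)}.
Keep only column(s) cid, cname, price: {(13, Dee, 10), (13, Pat, 10), (14, Tai, 34), (17, Tai, 11), (4, Tai, 38), (4, Tai, 5), (6, Tai, 19)}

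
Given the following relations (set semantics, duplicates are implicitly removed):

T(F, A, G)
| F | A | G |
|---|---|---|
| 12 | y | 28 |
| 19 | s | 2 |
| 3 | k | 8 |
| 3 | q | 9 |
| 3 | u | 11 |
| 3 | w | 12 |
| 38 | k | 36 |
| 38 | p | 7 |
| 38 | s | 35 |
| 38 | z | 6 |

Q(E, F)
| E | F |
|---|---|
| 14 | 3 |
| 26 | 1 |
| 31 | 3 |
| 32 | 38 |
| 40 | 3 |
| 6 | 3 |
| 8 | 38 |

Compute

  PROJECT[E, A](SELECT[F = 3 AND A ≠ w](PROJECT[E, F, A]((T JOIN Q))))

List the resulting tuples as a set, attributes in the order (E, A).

Natural join on F: {(3, k, 8, 14), (3, k, 8, 31), (3, k, 8, 40), (3, k, 8, 6), (3, q, 9, 14), (3, q, 9, 31), (3, q, 9, 40), (3, q, 9, 6), (3, u, 11, 14), (3, u, 11, 31), (3, u, 11, 40), (3, u, 11, 6), (3, w, 12, 14), (3, w, 12, 31), (3, w, 12, 40), (3, w, 12, 6), (38, k, 36, 32), (38, k, 36, 8), (38, p, 7, 32), (38, p, 7, 8), (38, s, 35, 32), (38, s, 35, 8), (38, z, 6, 32), (38, z, 6, 8)}
Projecting to E, F, A: {(14, 3, k), (14, 3, q), (14, 3, u), (14, 3, w), (31, 3, k), (31, 3, q), (31, 3, u), (31, 3, w), (32, 38, k), (32, 38, p), (32, 38, s), (32, 38, z), (40, 3, k), (40, 3, q), (40, 3, u), (40, 3, w), (6, 3, k), (6, 3, q), (6, 3, u), (6, 3, w), (8, 38, k), (8, 38, p), (8, 38, s), (8, 38, z)}
Filtering on F = 3 AND A ≠ w leaves {(14, 3, k), (14, 3, q), (14, 3, u), (31, 3, k), (31, 3, q), (31, 3, u), (40, 3, k), (40, 3, q), (40, 3, u), (6, 3, k), (6, 3, q), (6, 3, u)}.
Projecting to E, A: {(14, k), (14, q), (14, u), (31, k), (31, q), (31, u), (40, k), (40, q), (40, u), (6, k), (6, q), (6, u)}

{(14, k), (14, q), (14, u), (31, k), (31, q), (31, u), (40, k), (40, q), (40, u), (6, k), (6, q), (6, u)}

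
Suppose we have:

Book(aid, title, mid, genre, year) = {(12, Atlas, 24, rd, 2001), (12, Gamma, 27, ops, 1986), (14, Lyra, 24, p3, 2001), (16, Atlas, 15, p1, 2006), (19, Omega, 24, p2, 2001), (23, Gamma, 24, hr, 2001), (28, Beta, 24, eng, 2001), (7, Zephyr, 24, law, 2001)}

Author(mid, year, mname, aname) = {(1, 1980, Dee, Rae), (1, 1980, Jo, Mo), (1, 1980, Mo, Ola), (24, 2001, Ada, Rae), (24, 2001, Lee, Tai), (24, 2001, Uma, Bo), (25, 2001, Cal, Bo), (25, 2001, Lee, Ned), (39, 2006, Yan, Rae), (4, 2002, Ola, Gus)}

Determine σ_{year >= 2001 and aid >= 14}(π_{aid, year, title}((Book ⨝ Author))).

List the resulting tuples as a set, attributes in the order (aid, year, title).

Natural join on mid, year: {(12, Atlas, 24, rd, 2001, Ada, Rae), (12, Atlas, 24, rd, 2001, Lee, Tai), (12, Atlas, 24, rd, 2001, Uma, Bo), (14, Lyra, 24, p3, 2001, Ada, Rae), (14, Lyra, 24, p3, 2001, Lee, Tai), (14, Lyra, 24, p3, 2001, Uma, Bo), (19, Omega, 24, p2, 2001, Ada, Rae), (19, Omega, 24, p2, 2001, Lee, Tai), (19, Omega, 24, p2, 2001, Uma, Bo), (23, Gamma, 24, hr, 2001, Ada, Rae), (23, Gamma, 24, hr, 2001, Lee, Tai), (23, Gamma, 24, hr, 2001, Uma, Bo), (28, Beta, 24, eng, 2001, Ada, Rae), (28, Beta, 24, eng, 2001, Lee, Tai), (28, Beta, 24, eng, 2001, Uma, Bo), (7, Zephyr, 24, law, 2001, Ada, Rae), (7, Zephyr, 24, law, 2001, Lee, Tai), (7, Zephyr, 24, law, 2001, Uma, Bo)}
π[aid, year, title]: project onto (aid, year, title) (12 duplicate(s) eliminated) → {(12, 2001, Atlas), (14, 2001, Lyra), (19, 2001, Omega), (23, 2001, Gamma), (28, 2001, Beta), (7, 2001, Zephyr)}
Apply σ_{year >= 2001 and aid >= 14}; surviving tuples: {(14, 2001, Lyra), (19, 2001, Omega), (23, 2001, Gamma), (28, 2001, Beta)}

{(14, 2001, Lyra), (19, 2001, Omega), (23, 2001, Gamma), (28, 2001, Beta)}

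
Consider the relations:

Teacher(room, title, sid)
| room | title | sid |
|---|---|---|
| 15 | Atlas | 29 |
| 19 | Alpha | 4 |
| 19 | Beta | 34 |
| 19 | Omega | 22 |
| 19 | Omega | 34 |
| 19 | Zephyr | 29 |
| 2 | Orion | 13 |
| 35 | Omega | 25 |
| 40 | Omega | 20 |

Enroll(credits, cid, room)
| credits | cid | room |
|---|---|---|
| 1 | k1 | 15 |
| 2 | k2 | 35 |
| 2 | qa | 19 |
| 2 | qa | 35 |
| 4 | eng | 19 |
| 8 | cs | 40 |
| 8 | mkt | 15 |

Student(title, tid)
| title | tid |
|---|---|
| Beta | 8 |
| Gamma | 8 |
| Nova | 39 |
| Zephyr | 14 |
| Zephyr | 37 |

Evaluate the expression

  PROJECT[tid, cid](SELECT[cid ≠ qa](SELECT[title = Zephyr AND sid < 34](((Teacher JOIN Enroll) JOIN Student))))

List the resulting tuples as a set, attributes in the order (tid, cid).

{(14, eng), (37, eng)}

Natural join on room: {(15, Atlas, 29, 1, k1), (15, Atlas, 29, 8, mkt), (19, Alpha, 4, 2, qa), (19, Alpha, 4, 4, eng), (19, Beta, 34, 2, qa), (19, Beta, 34, 4, eng), (19, Omega, 22, 2, qa), (19, Omega, 22, 4, eng), (19, Omega, 34, 2, qa), (19, Omega, 34, 4, eng), (19, Zephyr, 29, 2, qa), (19, Zephyr, 29, 4, eng), (35, Omega, 25, 2, k2), (35, Omega, 25, 2, qa), (40, Omega, 20, 8, cs)}
Natural join on title: {(19, Beta, 34, 2, qa, 8), (19, Beta, 34, 4, eng, 8), (19, Zephyr, 29, 2, qa, 14), (19, Zephyr, 29, 2, qa, 37), (19, Zephyr, 29, 4, eng, 14), (19, Zephyr, 29, 4, eng, 37)}
Apply σ_{title = Zephyr AND sid < 34}; surviving tuples: {(19, Zephyr, 29, 2, qa, 14), (19, Zephyr, 29, 2, qa, 37), (19, Zephyr, 29, 4, eng, 14), (19, Zephyr, 29, 4, eng, 37)}
Apply σ_{cid ≠ qa}; surviving tuples: {(19, Zephyr, 29, 4, eng, 14), (19, Zephyr, 29, 4, eng, 37)}
π_{tid, cid} gives {(14, eng), (37, eng)}.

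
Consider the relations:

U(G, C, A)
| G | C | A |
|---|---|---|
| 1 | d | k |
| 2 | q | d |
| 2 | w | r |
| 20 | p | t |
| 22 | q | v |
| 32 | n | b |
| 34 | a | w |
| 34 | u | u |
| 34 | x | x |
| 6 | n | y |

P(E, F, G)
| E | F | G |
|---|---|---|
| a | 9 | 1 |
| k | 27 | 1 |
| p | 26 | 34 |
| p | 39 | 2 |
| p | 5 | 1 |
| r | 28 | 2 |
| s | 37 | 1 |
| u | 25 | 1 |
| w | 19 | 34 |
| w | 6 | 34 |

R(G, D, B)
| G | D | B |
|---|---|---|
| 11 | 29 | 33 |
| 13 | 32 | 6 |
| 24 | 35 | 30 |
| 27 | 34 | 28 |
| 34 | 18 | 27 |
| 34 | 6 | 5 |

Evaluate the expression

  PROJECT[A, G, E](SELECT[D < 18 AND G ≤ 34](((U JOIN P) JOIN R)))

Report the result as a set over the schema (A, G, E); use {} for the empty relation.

{(u, 34, p), (u, 34, w), (w, 34, p), (w, 34, w), (x, 34, p), (x, 34, w)}

U ⋈ P (natural join on G): {(1, d, k, a, 9), (1, d, k, k, 27), (1, d, k, p, 5), (1, d, k, s, 37), (1, d, k, u, 25), (2, q, d, p, 39), (2, q, d, r, 28), (2, w, r, p, 39), (2, w, r, r, 28), (34, a, w, p, 26), (34, a, w, w, 19), (34, a, w, w, 6), (34, u, u, p, 26), (34, u, u, w, 19), (34, u, u, w, 6), (34, x, x, p, 26), (34, x, x, w, 19), (34, x, x, w, 6)}
(U JOIN P) ⋈ R (natural join on G): {(34, a, w, p, 26, 18, 27), (34, a, w, p, 26, 6, 5), (34, a, w, w, 19, 18, 27), (34, a, w, w, 19, 6, 5), (34, a, w, w, 6, 18, 27), (34, a, w, w, 6, 6, 5), (34, u, u, p, 26, 18, 27), (34, u, u, p, 26, 6, 5), (34, u, u, w, 19, 18, 27), (34, u, u, w, 19, 6, 5), (34, u, u, w, 6, 18, 27), (34, u, u, w, 6, 6, 5), (34, x, x, p, 26, 18, 27), (34, x, x, p, 26, 6, 5), (34, x, x, w, 19, 18, 27), (34, x, x, w, 19, 6, 5), (34, x, x, w, 6, 18, 27), (34, x, x, w, 6, 6, 5)}
σ[D < 18 AND G ≤ 34]: keep tuples satisfying D < 18 AND G ≤ 34 → {(34, a, w, p, 26, 6, 5), (34, a, w, w, 19, 6, 5), (34, a, w, w, 6, 6, 5), (34, u, u, p, 26, 6, 5), (34, u, u, w, 19, 6, 5), (34, u, u, w, 6, 6, 5), (34, x, x, p, 26, 6, 5), (34, x, x, w, 19, 6, 5), (34, x, x, w, 6, 6, 5)}
Projecting to A, G, E (3 duplicate(s) eliminated): {(u, 34, p), (u, 34, w), (w, 34, p), (w, 34, w), (x, 34, p), (x, 34, w)}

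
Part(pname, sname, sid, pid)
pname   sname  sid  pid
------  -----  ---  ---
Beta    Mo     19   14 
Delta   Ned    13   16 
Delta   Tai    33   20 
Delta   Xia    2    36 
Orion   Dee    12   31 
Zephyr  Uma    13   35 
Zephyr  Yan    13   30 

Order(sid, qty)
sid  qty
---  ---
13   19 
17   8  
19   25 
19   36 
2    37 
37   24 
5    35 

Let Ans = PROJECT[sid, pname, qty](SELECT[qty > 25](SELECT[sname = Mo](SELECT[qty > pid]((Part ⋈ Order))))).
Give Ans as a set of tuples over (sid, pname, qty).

Part ⋈ Order (natural join on sid): {(Beta, Mo, 19, 14, 25), (Beta, Mo, 19, 14, 36), (Delta, Ned, 13, 16, 19), (Delta, Xia, 2, 36, 37), (Zephyr, Uma, 13, 35, 19), (Zephyr, Yan, 13, 30, 19)}
σ[qty > pid]: keep tuples satisfying qty > pid → {(Beta, Mo, 19, 14, 25), (Beta, Mo, 19, 14, 36), (Delta, Ned, 13, 16, 19), (Delta, Xia, 2, 36, 37)}
σ[sname = Mo]: keep tuples satisfying sname = Mo → {(Beta, Mo, 19, 14, 25), (Beta, Mo, 19, 14, 36)}
σ[qty > 25]: keep tuples satisfying qty > 25 → {(Beta, Mo, 19, 14, 36)}
π_{sid, pname, qty} gives {(19, Beta, 36)}.

{(19, Beta, 36)}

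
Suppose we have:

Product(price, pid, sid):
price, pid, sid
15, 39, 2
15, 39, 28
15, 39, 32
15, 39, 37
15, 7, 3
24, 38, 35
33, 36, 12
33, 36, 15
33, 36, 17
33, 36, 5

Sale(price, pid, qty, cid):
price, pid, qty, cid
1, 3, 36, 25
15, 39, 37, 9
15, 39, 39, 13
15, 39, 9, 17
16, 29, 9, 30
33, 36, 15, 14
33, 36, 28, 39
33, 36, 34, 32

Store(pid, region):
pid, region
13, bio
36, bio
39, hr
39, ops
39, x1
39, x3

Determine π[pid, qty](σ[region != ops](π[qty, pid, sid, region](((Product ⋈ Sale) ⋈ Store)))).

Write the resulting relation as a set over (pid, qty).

{(36, 15), (36, 28), (36, 34), (39, 37), (39, 39), (39, 9)}

Joining Product and Sale on price, pid yields {(15, 39, 2, 37, 9), (15, 39, 2, 39, 13), (15, 39, 2, 9, 17), (15, 39, 28, 37, 9), (15, 39, 28, 39, 13), (15, 39, 28, 9, 17), (15, 39, 32, 37, 9), (15, 39, 32, 39, 13), (15, 39, 32, 9, 17), (15, 39, 37, 37, 9), (15, 39, 37, 39, 13), (15, 39, 37, 9, 17), (33, 36, 12, 15, 14), (33, 36, 12, 28, 39), (33, 36, 12, 34, 32), (33, 36, 15, 15, 14), (33, 36, 15, 28, 39), (33, 36, 15, 34, 32), (33, 36, 17, 15, 14), (33, 36, 17, 28, 39), (33, 36, 17, 34, 32), (33, 36, 5, 15, 14), (33, 36, 5, 28, 39), (33, 36, 5, 34, 32)}.
Joining (Product ⋈ Sale) and Store on pid yields {(15, 39, 2, 37, 9, hr), (15, 39, 2, 37, 9, ops), (15, 39, 2, 37, 9, x1), (15, 39, 2, 37, 9, x3), (15, 39, 2, 39, 13, hr), (15, 39, 2, 39, 13, ops), (15, 39, 2, 39, 13, x1), (15, 39, 2, 39, 13, x3), (15, 39, 2, 9, 17, hr), (15, 39, 2, 9, 17, ops), (15, 39, 2, 9, 17, x1), (15, 39, 2, 9, 17, x3), (15, 39, 28, 37, 9, hr), (15, 39, 28, 37, 9, ops), (15, 39, 28, 37, 9, x1), (15, 39, 28, 37, 9, x3), (15, 39, 28, 39, 13, hr), (15, 39, 28, 39, 13, ops), (15, 39, 28, 39, 13, x1), (15, 39, 28, 39, 13, x3), (15, 39, 28, 9, 17, hr), (15, 39, 28, 9, 17, ops), (15, 39, 28, 9, 17, x1), (15, 39, 28, 9, 17, x3), (15, 39, 32, 37, 9, hr), (15, 39, 32, 37, 9, ops), (15, 39, 32, 37, 9, x1), (15, 39, 32, 37, 9, x3), (15, 39, 32, 39, 13, hr), (15, 39, 32, 39, 13, ops), (15, 39, 32, 39, 13, x1), (15, 39, 32, 39, 13, x3), (15, 39, 32, 9, 17, hr), (15, 39, 32, 9, 17, ops), (15, 39, 32, 9, 17, x1), (15, 39, 32, 9, 17, x3), (15, 39, 37, 37, 9, hr), (15, 39, 37, 37, 9, ops), (15, 39, 37, 37, 9, x1), (15, 39, 37, 37, 9, x3), (15, 39, 37, 39, 13, hr), (15, 39, 37, 39, 13, ops), (15, 39, 37, 39, 13, x1), (15, 39, 37, 39, 13, x3), (15, 39, 37, 9, 17, hr), (15, 39, 37, 9, 17, ops), (15, 39, 37, 9, 17, x1), (15, 39, 37, 9, 17, x3), (33, 36, 12, 15, 14, bio), (33, 36, 12, 28, 39, bio), (33, 36, 12, 34, 32, bio), (33, 36, 15, 15, 14, bio), (33, 36, 15, 28, 39, bio), (33, 36, 15, 34, 32, bio), (33, 36, 17, 15, 14, bio), (33, 36, 17, 28, 39, bio), (33, 36, 17, 34, 32, bio), (33, 36, 5, 15, 14, bio), (33, 36, 5, 28, 39, bio), (33, 36, 5, 34, 32, bio)}.
π_{qty, pid, sid, region} gives {(15, 36, 12, bio), (15, 36, 15, bio), (15, 36, 17, bio), (15, 36, 5, bio), (28, 36, 12, bio), (28, 36, 15, bio), (28, 36, 17, bio), (28, 36, 5, bio), (34, 36, 12, bio), (34, 36, 15, bio), (34, 36, 17, bio), (34, 36, 5, bio), (37, 39, 2, hr), (37, 39, 2, ops), (37, 39, 2, x1), (37, 39, 2, x3), (37, 39, 28, hr), (37, 39, 28, ops), (37, 39, 28, x1), (37, 39, 28, x3), (37, 39, 32, hr), (37, 39, 32, ops), (37, 39, 32, x1), (37, 39, 32, x3), (37, 39, 37, hr), (37, 39, 37, ops), (37, 39, 37, x1), (37, 39, 37, x3), (39, 39, 2, hr), (39, 39, 2, ops), (39, 39, 2, x1), (39, 39, 2, x3), (39, 39, 28, hr), (39, 39, 28, ops), (39, 39, 28, x1), (39, 39, 28, x3), (39, 39, 32, hr), (39, 39, 32, ops), (39, 39, 32, x1), (39, 39, 32, x3), (39, 39, 37, hr), (39, 39, 37, ops), (39, 39, 37, x1), (39, 39, 37, x3), (9, 39, 2, hr), (9, 39, 2, ops), (9, 39, 2, x1), (9, 39, 2, x3), (9, 39, 28, hr), (9, 39, 28, ops), (9, 39, 28, x1), (9, 39, 28, x3), (9, 39, 32, hr), (9, 39, 32, ops), (9, 39, 32, x1), (9, 39, 32, x3), (9, 39, 37, hr), (9, 39, 37, ops), (9, 39, 37, x1), (9, 39, 37, x3)}.
Apply σ_{region != ops}; surviving tuples: {(15, 36, 12, bio), (15, 36, 15, bio), (15, 36, 17, bio), (15, 36, 5, bio), (28, 36, 12, bio), (28, 36, 15, bio), (28, 36, 17, bio), (28, 36, 5, bio), (34, 36, 12, bio), (34, 36, 15, bio), (34, 36, 17, bio), (34, 36, 5, bio), (37, 39, 2, hr), (37, 39, 2, x1), (37, 39, 2, x3), (37, 39, 28, hr), (37, 39, 28, x1), (37, 39, 28, x3), (37, 39, 32, hr), (37, 39, 32, x1), (37, 39, 32, x3), (37, 39, 37, hr), (37, 39, 37, x1), (37, 39, 37, x3), (39, 39, 2, hr), (39, 39, 2, x1), (39, 39, 2, x3), (39, 39, 28, hr), (39, 39, 28, x1), (39, 39, 28, x3), (39, 39, 32, hr), (39, 39, 32, x1), (39, 39, 32, x3), (39, 39, 37, hr), (39, 39, 37, x1), (39, 39, 37, x3), (9, 39, 2, hr), (9, 39, 2, x1), (9, 39, 2, x3), (9, 39, 28, hr), (9, 39, 28, x1), (9, 39, 28, x3), (9, 39, 32, hr), (9, 39, 32, x1), (9, 39, 32, x3), (9, 39, 37, hr), (9, 39, 37, x1), (9, 39, 37, x3)}
π_{pid, qty} gives {(36, 15), (36, 28), (36, 34), (39, 37), (39, 39), (39, 9)} (42 duplicate(s) eliminated).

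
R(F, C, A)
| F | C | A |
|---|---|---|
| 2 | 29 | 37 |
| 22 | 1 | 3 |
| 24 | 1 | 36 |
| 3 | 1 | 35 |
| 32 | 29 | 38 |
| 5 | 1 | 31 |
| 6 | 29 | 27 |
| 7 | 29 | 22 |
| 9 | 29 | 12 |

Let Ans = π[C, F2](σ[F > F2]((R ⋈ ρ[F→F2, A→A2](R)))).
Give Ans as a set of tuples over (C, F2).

{(1, 22), (1, 3), (1, 5), (29, 2), (29, 6), (29, 7), (29, 9)}

ρ[F→F2, A→A2]: schema becomes (F2, C, A2); tuples unchanged.
Natural join on C: {(2, 29, 37, 2, 37), (2, 29, 37, 32, 38), (2, 29, 37, 6, 27), (2, 29, 37, 7, 22), (2, 29, 37, 9, 12), (22, 1, 3, 22, 3), (22, 1, 3, 24, 36), (22, 1, 3, 3, 35), (22, 1, 3, 5, 31), (24, 1, 36, 22, 3), (24, 1, 36, 24, 36), (24, 1, 36, 3, 35), (24, 1, 36, 5, 31), (3, 1, 35, 22, 3), (3, 1, 35, 24, 36), (3, 1, 35, 3, 35), (3, 1, 35, 5, 31), (32, 29, 38, 2, 37), (32, 29, 38, 32, 38), (32, 29, 38, 6, 27), (32, 29, 38, 7, 22), (32, 29, 38, 9, 12), (5, 1, 31, 22, 3), (5, 1, 31, 24, 36), (5, 1, 31, 3, 35), (5, 1, 31, 5, 31), (6, 29, 27, 2, 37), (6, 29, 27, 32, 38), (6, 29, 27, 6, 27), (6, 29, 27, 7, 22), (6, 29, 27, 9, 12), (7, 29, 22, 2, 37), (7, 29, 22, 32, 38), (7, 29, 22, 6, 27), (7, 29, 22, 7, 22), (7, 29, 22, 9, 12), (9, 29, 12, 2, 37), (9, 29, 12, 32, 38), (9, 29, 12, 6, 27), (9, 29, 12, 7, 22), (9, 29, 12, 9, 12)}
σ[F > F2]: keep tuples satisfying F > F2 → {(22, 1, 3, 3, 35), (22, 1, 3, 5, 31), (24, 1, 36, 22, 3), (24, 1, 36, 3, 35), (24, 1, 36, 5, 31), (32, 29, 38, 2, 37), (32, 29, 38, 6, 27), (32, 29, 38, 7, 22), (32, 29, 38, 9, 12), (5, 1, 31, 3, 35), (6, 29, 27, 2, 37), (7, 29, 22, 2, 37), (7, 29, 22, 6, 27), (9, 29, 12, 2, 37), (9, 29, 12, 6, 27), (9, 29, 12, 7, 22)}
π_{C, F2} gives {(1, 22), (1, 3), (1, 5), (29, 2), (29, 6), (29, 7), (29, 9)} (9 duplicate(s) eliminated).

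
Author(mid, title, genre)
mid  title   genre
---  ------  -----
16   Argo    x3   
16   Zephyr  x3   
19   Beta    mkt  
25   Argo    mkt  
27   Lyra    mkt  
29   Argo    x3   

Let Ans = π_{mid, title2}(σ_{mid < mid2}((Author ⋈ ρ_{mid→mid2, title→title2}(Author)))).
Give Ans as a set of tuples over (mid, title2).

ρ[mid→mid2, title→title2]: schema becomes (mid2, title2, genre); tuples unchanged.
Author ⋈ ρ_{mid→mid2, title→title2}(Author) (natural join on genre): {(16, Argo, x3, 16, Argo), (16, Argo, x3, 16, Zephyr), (16, Argo, x3, 29, Argo), (16, Zephyr, x3, 16, Argo), (16, Zephyr, x3, 16, Zephyr), (16, Zephyr, x3, 29, Argo), (19, Beta, mkt, 19, Beta), (19, Beta, mkt, 25, Argo), (19, Beta, mkt, 27, Lyra), (25, Argo, mkt, 19, Beta), (25, Argo, mkt, 25, Argo), (25, Argo, mkt, 27, Lyra), (27, Lyra, mkt, 19, Beta), (27, Lyra, mkt, 25, Argo), (27, Lyra, mkt, 27, Lyra), (29, Argo, x3, 16, Argo), (29, Argo, x3, 16, Zephyr), (29, Argo, x3, 29, Argo)}
Apply σ_{mid < mid2}; surviving tuples: {(16, Argo, x3, 29, Argo), (16, Zephyr, x3, 29, Argo), (19, Beta, mkt, 25, Argo), (19, Beta, mkt, 27, Lyra), (25, Argo, mkt, 27, Lyra)}
Keep only column(s) mid, title2 (1 duplicate(s) eliminated): {(16, Argo), (19, Argo), (19, Lyra), (25, Lyra)}

{(16, Argo), (19, Argo), (19, Lyra), (25, Lyra)}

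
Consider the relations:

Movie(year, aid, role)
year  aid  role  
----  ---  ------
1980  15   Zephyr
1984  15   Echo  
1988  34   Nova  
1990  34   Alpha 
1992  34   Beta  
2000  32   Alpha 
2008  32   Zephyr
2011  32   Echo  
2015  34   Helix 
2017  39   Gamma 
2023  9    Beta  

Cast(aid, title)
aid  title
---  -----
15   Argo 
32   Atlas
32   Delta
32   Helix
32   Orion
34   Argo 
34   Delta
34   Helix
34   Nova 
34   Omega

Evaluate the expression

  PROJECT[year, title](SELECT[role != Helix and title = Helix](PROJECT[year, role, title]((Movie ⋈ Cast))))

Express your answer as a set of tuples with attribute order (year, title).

{(1988, Helix), (1990, Helix), (1992, Helix), (2000, Helix), (2008, Helix), (2011, Helix)}

Natural join on aid: {(1980, 15, Zephyr, Argo), (1984, 15, Echo, Argo), (1988, 34, Nova, Argo), (1988, 34, Nova, Delta), (1988, 34, Nova, Helix), (1988, 34, Nova, Nova), (1988, 34, Nova, Omega), (1990, 34, Alpha, Argo), (1990, 34, Alpha, Delta), (1990, 34, Alpha, Helix), (1990, 34, Alpha, Nova), (1990, 34, Alpha, Omega), (1992, 34, Beta, Argo), (1992, 34, Beta, Delta), (1992, 34, Beta, Helix), (1992, 34, Beta, Nova), (1992, 34, Beta, Omega), (2000, 32, Alpha, Atlas), (2000, 32, Alpha, Delta), (2000, 32, Alpha, Helix), (2000, 32, Alpha, Orion), (2008, 32, Zephyr, Atlas), (2008, 32, Zephyr, Delta), (2008, 32, Zephyr, Helix), (2008, 32, Zephyr, Orion), (2011, 32, Echo, Atlas), (2011, 32, Echo, Delta), (2011, 32, Echo, Helix), (2011, 32, Echo, Orion), (2015, 34, Helix, Argo), (2015, 34, Helix, Delta), (2015, 34, Helix, Helix), (2015, 34, Helix, Nova), (2015, 34, Helix, Omega)}
π[year, role, title]: project onto (year, role, title) → {(1980, Zephyr, Argo), (1984, Echo, Argo), (1988, Nova, Argo), (1988, Nova, Delta), (1988, Nova, Helix), (1988, Nova, Nova), (1988, Nova, Omega), (1990, Alpha, Argo), (1990, Alpha, Delta), (1990, Alpha, Helix), (1990, Alpha, Nova), (1990, Alpha, Omega), (1992, Beta, Argo), (1992, Beta, Delta), (1992, Beta, Helix), (1992, Beta, Nova), (1992, Beta, Omega), (2000, Alpha, Atlas), (2000, Alpha, Delta), (2000, Alpha, Helix), (2000, Alpha, Orion), (2008, Zephyr, Atlas), (2008, Zephyr, Delta), (2008, Zephyr, Helix), (2008, Zephyr, Orion), (2011, Echo, Atlas), (2011, Echo, Delta), (2011, Echo, Helix), (2011, Echo, Orion), (2015, Helix, Argo), (2015, Helix, Delta), (2015, Helix, Helix), (2015, Helix, Nova), (2015, Helix, Omega)}
Apply σ_{role != Helix and title = Helix}; surviving tuples: {(1988, Nova, Helix), (1990, Alpha, Helix), (1992, Beta, Helix), (2000, Alpha, Helix), (2008, Zephyr, Helix), (2011, Echo, Helix)}
π[year, title]: project onto (year, title) → {(1988, Helix), (1990, Helix), (1992, Helix), (2000, Helix), (2008, Helix), (2011, Helix)}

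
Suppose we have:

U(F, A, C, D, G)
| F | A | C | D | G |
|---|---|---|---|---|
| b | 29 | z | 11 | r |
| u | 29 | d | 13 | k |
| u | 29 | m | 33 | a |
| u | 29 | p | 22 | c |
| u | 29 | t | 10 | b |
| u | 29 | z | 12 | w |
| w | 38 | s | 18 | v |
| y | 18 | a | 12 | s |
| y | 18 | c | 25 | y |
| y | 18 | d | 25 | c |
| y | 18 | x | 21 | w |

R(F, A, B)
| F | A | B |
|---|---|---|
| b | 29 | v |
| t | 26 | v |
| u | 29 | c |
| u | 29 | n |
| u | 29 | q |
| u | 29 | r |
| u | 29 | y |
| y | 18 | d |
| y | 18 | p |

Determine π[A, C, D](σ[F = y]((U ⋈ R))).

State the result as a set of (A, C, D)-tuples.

Natural join on F, A: {(b, 29, z, 11, r, v), (u, 29, d, 13, k, c), (u, 29, d, 13, k, n), (u, 29, d, 13, k, q), (u, 29, d, 13, k, r), (u, 29, d, 13, k, y), (u, 29, m, 33, a, c), (u, 29, m, 33, a, n), (u, 29, m, 33, a, q), (u, 29, m, 33, a, r), (u, 29, m, 33, a, y), (u, 29, p, 22, c, c), (u, 29, p, 22, c, n), (u, 29, p, 22, c, q), (u, 29, p, 22, c, r), (u, 29, p, 22, c, y), (u, 29, t, 10, b, c), (u, 29, t, 10, b, n), (u, 29, t, 10, b, q), (u, 29, t, 10, b, r), (u, 29, t, 10, b, y), (u, 29, z, 12, w, c), (u, 29, z, 12, w, n), (u, 29, z, 12, w, q), (u, 29, z, 12, w, r), (u, 29, z, 12, w, y), (y, 18, a, 12, s, d), (y, 18, a, 12, s, p), (y, 18, c, 25, y, d), (y, 18, c, 25, y, p), (y, 18, d, 25, c, d), (y, 18, d, 25, c, p), (y, 18, x, 21, w, d), (y, 18, x, 21, w, p)}
Filtering on F = y leaves {(y, 18, a, 12, s, d), (y, 18, a, 12, s, p), (y, 18, c, 25, y, d), (y, 18, c, 25, y, p), (y, 18, d, 25, c, d), (y, 18, d, 25, c, p), (y, 18, x, 21, w, d), (y, 18, x, 21, w, p)}.
π_{A, C, D} gives {(18, a, 12), (18, c, 25), (18, d, 25), (18, x, 21)} (4 duplicate(s) eliminated).

{(18, a, 12), (18, c, 25), (18, d, 25), (18, x, 21)}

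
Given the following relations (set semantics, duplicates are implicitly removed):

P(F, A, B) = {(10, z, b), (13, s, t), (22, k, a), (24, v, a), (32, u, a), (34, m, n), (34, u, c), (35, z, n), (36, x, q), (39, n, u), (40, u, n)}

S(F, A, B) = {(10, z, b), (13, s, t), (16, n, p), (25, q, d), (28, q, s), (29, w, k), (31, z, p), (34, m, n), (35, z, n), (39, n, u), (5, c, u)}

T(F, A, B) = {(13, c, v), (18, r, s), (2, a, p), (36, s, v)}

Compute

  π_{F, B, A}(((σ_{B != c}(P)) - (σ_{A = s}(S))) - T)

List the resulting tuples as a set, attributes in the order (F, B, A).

{(10, b, z), (22, a, k), (24, a, v), (32, a, u), (34, n, m), (35, n, z), (36, q, x), (39, u, n), (40, n, u)}

σ[B != c]: keep tuples satisfying B != c → {(10, z, b), (13, s, t), (22, k, a), (24, v, a), (32, u, a), (34, m, n), (35, z, n), (36, x, q), (39, n, u), (40, u, n)}
σ[A = s]: keep tuples satisfying A = s → {(13, s, t)}
Taking the difference: {(10, z, b), (22, k, a), (24, v, a), (32, u, a), (34, m, n), (35, z, n), (36, x, q), (39, n, u), (40, u, n)}
Taking the difference: {(10, z, b), (22, k, a), (24, v, a), (32, u, a), (34, m, n), (35, z, n), (36, x, q), (39, n, u), (40, u, n)}
π[F, B, A]: project onto (F, B, A) → {(10, b, z), (22, a, k), (24, a, v), (32, a, u), (34, n, m), (35, n, z), (36, q, x), (39, u, n), (40, n, u)}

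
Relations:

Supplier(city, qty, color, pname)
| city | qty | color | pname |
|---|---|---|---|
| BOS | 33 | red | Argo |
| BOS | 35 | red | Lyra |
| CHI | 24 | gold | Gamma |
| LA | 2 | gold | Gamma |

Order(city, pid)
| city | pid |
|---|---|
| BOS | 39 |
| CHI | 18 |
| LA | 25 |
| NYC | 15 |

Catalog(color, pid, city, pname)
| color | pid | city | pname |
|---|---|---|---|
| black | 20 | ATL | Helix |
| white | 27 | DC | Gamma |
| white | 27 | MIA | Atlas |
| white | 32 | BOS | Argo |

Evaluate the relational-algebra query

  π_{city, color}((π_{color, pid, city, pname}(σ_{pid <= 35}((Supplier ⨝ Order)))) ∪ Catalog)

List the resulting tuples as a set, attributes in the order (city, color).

Supplier ⋈ Order (natural join on city): {(BOS, 33, red, Argo, 39), (BOS, 35, red, Lyra, 39), (CHI, 24, gold, Gamma, 18), (LA, 2, gold, Gamma, 25)}
σ[pid <= 35]: keep tuples satisfying pid <= 35 → {(CHI, 24, gold, Gamma, 18), (LA, 2, gold, Gamma, 25)}
π[color, pid, city, pname]: project onto (color, pid, city, pname) → {(gold, 18, CHI, Gamma), (gold, 25, LA, Gamma)}
Set union of the two operands is {(black, 20, ATL, Helix), (gold, 18, CHI, Gamma), (gold, 25, LA, Gamma), (white, 27, DC, Gamma), (white, 27, MIA, Atlas), (white, 32, BOS, Argo)}.
π[city, color]: project onto (city, color) → {(ATL, black), (BOS, white), (CHI, gold), (DC, white), (LA, gold), (MIA, white)}

{(ATL, black), (BOS, white), (CHI, gold), (DC, white), (LA, gold), (MIA, white)}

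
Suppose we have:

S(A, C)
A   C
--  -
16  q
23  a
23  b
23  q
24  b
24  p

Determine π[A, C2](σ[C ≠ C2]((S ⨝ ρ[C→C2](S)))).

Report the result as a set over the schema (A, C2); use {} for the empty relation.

ρ[C→C2]: schema becomes (A, C2); tuples unchanged.
Natural join on A: {(16, q, q), (23, a, a), (23, a, b), (23, a, q), (23, b, a), (23, b, b), (23, b, q), (23, q, a), (23, q, b), (23, q, q), (24, b, b), (24, b, p), (24, p, b), (24, p, p)}
Selection C ≠ C2: {(23, a, b), (23, a, q), (23, b, a), (23, b, q), (23, q, a), (23, q, b), (24, b, p), (24, p, b)}
π[A, C2]: project onto (A, C2) (3 duplicate(s) eliminated) → {(23, a), (23, b), (23, q), (24, b), (24, p)}

{(23, a), (23, b), (23, q), (24, b), (24, p)}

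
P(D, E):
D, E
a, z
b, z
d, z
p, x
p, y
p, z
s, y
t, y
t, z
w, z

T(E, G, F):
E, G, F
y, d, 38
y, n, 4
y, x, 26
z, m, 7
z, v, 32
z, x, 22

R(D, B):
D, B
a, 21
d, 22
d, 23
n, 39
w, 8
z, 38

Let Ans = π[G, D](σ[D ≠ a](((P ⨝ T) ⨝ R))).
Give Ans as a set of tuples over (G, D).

P ⋈ T (natural join on E): {(a, z, m, 7), (a, z, v, 32), (a, z, x, 22), (b, z, m, 7), (b, z, v, 32), (b, z, x, 22), (d, z, m, 7), (d, z, v, 32), (d, z, x, 22), (p, y, d, 38), (p, y, n, 4), (p, y, x, 26), (p, z, m, 7), (p, z, v, 32), (p, z, x, 22), (s, y, d, 38), (s, y, n, 4), (s, y, x, 26), (t, y, d, 38), (t, y, n, 4), (t, y, x, 26), (t, z, m, 7), (t, z, v, 32), (t, z, x, 22), (w, z, m, 7), (w, z, v, 32), (w, z, x, 22)}
(P ⨝ T) ⋈ R (natural join on D): {(a, z, m, 7, 21), (a, z, v, 32, 21), (a, z, x, 22, 21), (d, z, m, 7, 22), (d, z, m, 7, 23), (d, z, v, 32, 22), (d, z, v, 32, 23), (d, z, x, 22, 22), (d, z, x, 22, 23), (w, z, m, 7, 8), (w, z, v, 32, 8), (w, z, x, 22, 8)}
σ[D ≠ a]: keep tuples satisfying D ≠ a → {(d, z, m, 7, 22), (d, z, m, 7, 23), (d, z, v, 32, 22), (d, z, v, 32, 23), (d, z, x, 22, 22), (d, z, x, 22, 23), (w, z, m, 7, 8), (w, z, v, 32, 8), (w, z, x, 22, 8)}
Projecting to G, D (3 duplicate(s) eliminated): {(m, d), (m, w), (v, d), (v, w), (x, d), (x, w)}

{(m, d), (m, w), (v, d), (v, w), (x, d), (x, w)}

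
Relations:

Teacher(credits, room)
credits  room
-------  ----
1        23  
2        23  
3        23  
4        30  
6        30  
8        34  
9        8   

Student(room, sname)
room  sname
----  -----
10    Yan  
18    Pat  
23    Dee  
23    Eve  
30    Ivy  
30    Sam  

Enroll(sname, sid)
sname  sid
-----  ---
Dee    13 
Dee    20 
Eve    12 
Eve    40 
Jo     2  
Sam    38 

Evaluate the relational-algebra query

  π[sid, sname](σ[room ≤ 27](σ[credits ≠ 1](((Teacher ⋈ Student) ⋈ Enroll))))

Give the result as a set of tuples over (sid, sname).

Joining Teacher and Student on room yields {(1, 23, Dee), (1, 23, Eve), (2, 23, Dee), (2, 23, Eve), (3, 23, Dee), (3, 23, Eve), (4, 30, Ivy), (4, 30, Sam), (6, 30, Ivy), (6, 30, Sam)}.
Joining (Teacher ⋈ Student) and Enroll on sname yields {(1, 23, Dee, 13), (1, 23, Dee, 20), (1, 23, Eve, 12), (1, 23, Eve, 40), (2, 23, Dee, 13), (2, 23, Dee, 20), (2, 23, Eve, 12), (2, 23, Eve, 40), (3, 23, Dee, 13), (3, 23, Dee, 20), (3, 23, Eve, 12), (3, 23, Eve, 40), (4, 30, Sam, 38), (6, 30, Sam, 38)}.
Selection credits ≠ 1: {(2, 23, Dee, 13), (2, 23, Dee, 20), (2, 23, Eve, 12), (2, 23, Eve, 40), (3, 23, Dee, 13), (3, 23, Dee, 20), (3, 23, Eve, 12), (3, 23, Eve, 40), (4, 30, Sam, 38), (6, 30, Sam, 38)}
Selection room ≤ 27: {(2, 23, Dee, 13), (2, 23, Dee, 20), (2, 23, Eve, 12), (2, 23, Eve, 40), (3, 23, Dee, 13), (3, 23, Dee, 20), (3, 23, Eve, 12), (3, 23, Eve, 40)}
Keep only column(s) sid, sname (4 duplicate(s) eliminated): {(12, Eve), (13, Dee), (20, Dee), (40, Eve)}

{(12, Eve), (13, Dee), (20, Dee), (40, Eve)}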